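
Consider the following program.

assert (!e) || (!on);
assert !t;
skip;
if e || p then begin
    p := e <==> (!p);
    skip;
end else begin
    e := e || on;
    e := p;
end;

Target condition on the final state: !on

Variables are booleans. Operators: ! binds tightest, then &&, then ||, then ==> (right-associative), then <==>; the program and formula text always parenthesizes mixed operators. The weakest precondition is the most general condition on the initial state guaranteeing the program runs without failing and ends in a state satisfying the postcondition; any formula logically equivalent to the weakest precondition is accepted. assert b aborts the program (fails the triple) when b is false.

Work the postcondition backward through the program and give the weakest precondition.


Working backward. After the program, !on must hold.
Then branch requires !on; else branch requires !on.
Before the if: ((e || p) ==> (!on)) && ((!(e || p)) ==> (!on))
Before skip: ((e || p) ==> (!on)) && ((!(e || p)) ==> (!on))
Before assert !t: (!t) && ((e || p) ==> (!on)) && ((!(e || p)) ==> (!on))
Before assert (!e) || (!on): ((!e) || (!on)) && (!t) && ((e || p) ==> (!on)) && ((!(e || p)) ==> (!on))
Answer: WP = ((!e) || (!on)) && (!t) && ((e || p) ==> (!on)) && ((!(e || p)) ==> (!on))


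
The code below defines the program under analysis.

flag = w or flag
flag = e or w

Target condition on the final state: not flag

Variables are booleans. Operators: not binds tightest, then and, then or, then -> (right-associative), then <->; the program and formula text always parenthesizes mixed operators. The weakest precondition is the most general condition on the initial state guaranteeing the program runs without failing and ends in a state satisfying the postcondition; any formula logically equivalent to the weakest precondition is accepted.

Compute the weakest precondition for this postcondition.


Working backward. After the program, not flag must hold.
Before flag := e or w: not (e or w)
Before flag := w or flag: not (e or w)
Answer: WP = not (e or w)


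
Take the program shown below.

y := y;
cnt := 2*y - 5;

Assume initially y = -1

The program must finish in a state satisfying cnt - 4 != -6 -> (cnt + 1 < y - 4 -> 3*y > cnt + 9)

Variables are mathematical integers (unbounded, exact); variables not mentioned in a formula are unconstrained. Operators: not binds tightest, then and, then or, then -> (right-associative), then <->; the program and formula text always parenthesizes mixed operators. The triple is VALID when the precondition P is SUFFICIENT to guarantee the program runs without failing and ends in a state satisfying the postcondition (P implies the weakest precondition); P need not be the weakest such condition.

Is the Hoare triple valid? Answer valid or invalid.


Working backward. After the program, the postcondition cnt - 4 != -6 -> (cnt + 1 < y - 4 -> 3*y > cnt + 9) must hold; in canonical form it is cnt != -2 -> (cnt < y - 5 -> 3*y > cnt + 9).
Before cnt := 2*y - 5: 2*y != 3 -> (y < 0 -> y > 4)
Before y := y: 2*y != 3 -> (y < 0 -> y > 4)
The weakest precondition is 2*y != 3 -> (y < 0 -> y > 4).
Check whether y = -1 implies it.
Countermodel: at the initial state y = -1, the precondition holds but the weakest precondition fails.
Answer: invalid


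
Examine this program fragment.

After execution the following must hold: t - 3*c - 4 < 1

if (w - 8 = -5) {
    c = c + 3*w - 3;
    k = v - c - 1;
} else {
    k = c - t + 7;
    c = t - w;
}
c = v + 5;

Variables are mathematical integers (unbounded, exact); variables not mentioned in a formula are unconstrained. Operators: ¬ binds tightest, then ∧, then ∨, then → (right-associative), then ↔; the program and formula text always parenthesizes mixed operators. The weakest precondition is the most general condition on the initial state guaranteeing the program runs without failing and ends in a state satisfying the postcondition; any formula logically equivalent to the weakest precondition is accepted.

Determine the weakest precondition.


Working backward. After the program, the postcondition t - 3*c - 4 < 1 must hold; in canonical form it is t < 3*c + 5.
Before c := v + 5: t < 3*v + 20
Then branch requires t < 3*v + 20; else branch requires t < 3*v + 20.
Before the if: (w = 3 → t < 3*v + 20) ∧ ((¬(w = 3)) → t < 3*v + 20)
Answer: WP = (w = 3 → t < 3*v + 20) ∧ ((¬(w = 3)) → t < 3*v + 20)


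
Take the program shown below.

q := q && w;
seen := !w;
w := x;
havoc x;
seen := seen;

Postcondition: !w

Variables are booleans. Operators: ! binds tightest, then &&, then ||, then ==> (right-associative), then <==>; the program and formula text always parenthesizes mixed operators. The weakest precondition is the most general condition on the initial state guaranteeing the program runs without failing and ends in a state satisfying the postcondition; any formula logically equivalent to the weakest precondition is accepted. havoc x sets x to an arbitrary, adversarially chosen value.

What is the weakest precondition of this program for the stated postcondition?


Working backward. After the program, !w must hold.
Before seen := seen: !w
Before havoc x: !w
Before w := x: !x
Before seen := !w: !x
Before q := q && w: !x
Answer: WP = !x


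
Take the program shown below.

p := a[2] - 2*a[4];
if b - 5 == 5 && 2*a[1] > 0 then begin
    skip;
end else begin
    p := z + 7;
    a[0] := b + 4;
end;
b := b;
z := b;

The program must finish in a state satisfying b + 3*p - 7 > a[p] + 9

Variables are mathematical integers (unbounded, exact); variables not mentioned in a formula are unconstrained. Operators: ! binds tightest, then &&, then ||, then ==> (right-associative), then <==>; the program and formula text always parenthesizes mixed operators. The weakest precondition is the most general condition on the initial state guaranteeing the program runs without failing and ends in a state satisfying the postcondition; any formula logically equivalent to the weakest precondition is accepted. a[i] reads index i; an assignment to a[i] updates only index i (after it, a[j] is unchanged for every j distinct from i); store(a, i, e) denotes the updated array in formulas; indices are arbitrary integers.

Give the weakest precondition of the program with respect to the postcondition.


Working backward. After the program, the postcondition b + 3*p - 7 > a[p] + 9 must hold; in canonical form it is b + 3*p > a[p] + 16.
Before z := b: b + 3*p > a[p] + 16
Before b := b: b + 3*p > a[p] + 16
Then branch requires b + 3*p > a[p] + 16; else branch requires b + 3*z > store(a, 0, b + 4)[z + 7] - 5.
Before the if: ((b == 10 && 2*a[1] > 0) ==> b + 3*p > a[p] + 16) && ((!(b == 10 && 2*a[1] > 0)) ==> b + 3*z > store(a, 0, b + 4)[z + 7] - 5)
Before p := a[2] - 2*a[4]: ((b == 10 && 2*a[1] > 0) ==> 3*a[2] + b > 6*a[4] + a[a[2] - 2*a[4]] + 16) && ((!(b == 10 && 2*a[1] > 0)) ==> b + 3*z > store(a, 0, b + 4)[z + 7] - 5)
Answer: WP = ((b == 10 && 2*a[1] > 0) ==> 3*a[2] + b > 6*a[4] + a[a[2] - 2*a[4]] + 16) && ((!(b == 10 && 2*a[1] > 0)) ==> b + 3*z > store(a, 0, b + 4)[z + 7] - 5)


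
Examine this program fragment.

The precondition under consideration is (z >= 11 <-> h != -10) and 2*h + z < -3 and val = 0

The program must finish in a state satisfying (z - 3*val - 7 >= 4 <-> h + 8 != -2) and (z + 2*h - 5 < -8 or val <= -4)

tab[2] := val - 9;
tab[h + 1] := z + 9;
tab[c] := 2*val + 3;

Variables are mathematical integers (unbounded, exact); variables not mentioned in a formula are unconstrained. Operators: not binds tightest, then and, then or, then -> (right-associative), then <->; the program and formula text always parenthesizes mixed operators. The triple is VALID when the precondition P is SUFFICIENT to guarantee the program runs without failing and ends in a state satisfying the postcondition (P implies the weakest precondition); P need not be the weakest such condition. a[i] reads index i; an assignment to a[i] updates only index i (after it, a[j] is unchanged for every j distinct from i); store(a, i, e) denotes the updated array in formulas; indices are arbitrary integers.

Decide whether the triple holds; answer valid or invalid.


Working backward. After the program, the postcondition (z - 3*val - 7 >= 4 <-> h + 8 != -2) and (z + 2*h - 5 < -8 or val <= -4) must hold; in canonical form it is (z >= 3*val + 11 <-> h != -10) and (2*h + z < -3 or val <= -4).
Before tab[c] := 2*val + 3: (z >= 3*val + 11 <-> h != -10) and (2*h + z < -3 or val <= -4)
Before tab[h + 1] := z + 9: (z >= 3*val + 11 <-> h != -10) and (2*h + z < -3 or val <= -4)
Before tab[2] := val - 9: (z >= 3*val + 11 <-> h != -10) and (2*h + z < -3 or val <= -4)
The weakest precondition is (z >= 3*val + 11 <-> h != -10) and (2*h + z < -3 or val <= -4).
Check whether (z >= 11 <-> h != -10) and 2*h + z < -3 and val = 0 implies it.
Every state satisfying the precondition satisfies the weakest precondition: the implication holds.
Answer: valid


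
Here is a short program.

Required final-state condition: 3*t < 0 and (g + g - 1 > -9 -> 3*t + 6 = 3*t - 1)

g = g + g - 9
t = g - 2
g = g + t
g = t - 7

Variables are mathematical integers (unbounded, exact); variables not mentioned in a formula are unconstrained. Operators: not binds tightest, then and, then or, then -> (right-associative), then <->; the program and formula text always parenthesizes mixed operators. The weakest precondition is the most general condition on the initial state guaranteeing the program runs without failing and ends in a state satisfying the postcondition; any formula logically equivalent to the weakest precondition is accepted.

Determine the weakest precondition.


Working backward. After the program, the postcondition 3*t < 0 and (g + g - 1 > -9 -> 3*t + 6 = 3*t - 1) must hold; in canonical form it is 3*t < 0 and (not (2*g > -8)).
Before g := t - 7: 3*t < 0 and (not (2*t > 6))
Before g := g + t: 3*t < 0 and (not (2*t > 6))
Before t := g - 2: 3*g < 6 and (not (2*g > 10))
Before g := g + g - 9: 6*g < 33 and (not (4*g > 28))
Answer: WP = 6*g < 33 and (not (4*g > 28))


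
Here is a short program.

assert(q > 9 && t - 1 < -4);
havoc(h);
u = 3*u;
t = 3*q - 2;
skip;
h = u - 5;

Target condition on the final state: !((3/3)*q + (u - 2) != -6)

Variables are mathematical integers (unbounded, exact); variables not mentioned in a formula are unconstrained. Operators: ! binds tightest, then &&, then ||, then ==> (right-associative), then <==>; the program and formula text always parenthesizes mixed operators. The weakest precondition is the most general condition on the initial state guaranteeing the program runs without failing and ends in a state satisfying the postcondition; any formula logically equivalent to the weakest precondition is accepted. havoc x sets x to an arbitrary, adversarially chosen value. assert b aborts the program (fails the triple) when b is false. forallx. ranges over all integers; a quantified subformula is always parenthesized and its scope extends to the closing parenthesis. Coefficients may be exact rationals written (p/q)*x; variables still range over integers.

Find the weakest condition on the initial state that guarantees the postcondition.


Working backward. After the program, the postcondition !((3/3)*q + (u - 2) != -6) must hold; in canonical form it is !(q + u != -4).
Before h := u - 5: !(q + u != -4)
Before skip: !(q + u != -4)
Before t := 3*q - 2: !(q + u != -4)
Before u := 3*u: !(q + 3*u != -4)
Before havoc h: !(q + 3*u != -4)
Before assert q > 9 && t - 1 < -4: q > 9 && t < -3 && (!(q + 3*u != -4))
Answer: WP = q > 9 && t < -3 && (!(q + 3*u != -4))


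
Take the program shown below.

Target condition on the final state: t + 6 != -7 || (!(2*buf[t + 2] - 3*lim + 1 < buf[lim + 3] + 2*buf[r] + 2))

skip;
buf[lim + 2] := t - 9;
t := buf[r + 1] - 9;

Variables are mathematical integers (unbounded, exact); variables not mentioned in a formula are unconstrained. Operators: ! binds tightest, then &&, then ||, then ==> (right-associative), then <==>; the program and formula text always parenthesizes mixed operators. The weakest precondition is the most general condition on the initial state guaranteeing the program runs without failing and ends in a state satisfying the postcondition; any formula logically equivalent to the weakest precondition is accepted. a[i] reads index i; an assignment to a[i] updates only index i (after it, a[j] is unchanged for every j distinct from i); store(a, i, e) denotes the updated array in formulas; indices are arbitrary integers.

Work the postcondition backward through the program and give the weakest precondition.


Working backward. After the program, the postcondition t + 6 != -7 || (!(2*buf[t + 2] - 3*lim + 1 < buf[lim + 3] + 2*buf[r] + 2)) must hold; in canonical form it is t != -13 || (!(2*buf[t + 2] < buf[lim + 3] + 2*buf[r] + 3*lim + 1)).
Before t := buf[r + 1] - 9: buf[r + 1] != -4 || (!(2*buf[buf[r + 1] - 7] < buf[lim + 3] + 2*buf[r] + 3*lim + 1))
Before buf[lim + 2] := t - 9: store(buf, lim + 2, t - 9)[r + 1] != -4 || (!(2*store(buf, lim + 2, t - 9)[store(buf, lim + 2, t - 9)[r + 1] - 7] < store(buf, lim + 2, t - 9)[lim + 3] + 2*store(buf, lim + 2, t - 9)[r] + 3*lim + 1))
Before skip: store(buf, lim + 2, t - 9)[r + 1] != -4 || (!(2*store(buf, lim + 2, t - 9)[store(buf, lim + 2, t - 9)[r + 1] - 7] < store(buf, lim + 2, t - 9)[lim + 3] + 2*store(buf, lim + 2, t - 9)[r] + 3*lim + 1))
Answer: WP = store(buf, lim + 2, t - 9)[r + 1] != -4 || (!(2*store(buf, lim + 2, t - 9)[store(buf, lim + 2, t - 9)[r + 1] - 7] < store(buf, lim + 2, t - 9)[lim + 3] + 2*store(buf, lim + 2, t - 9)[r] + 3*lim + 1))


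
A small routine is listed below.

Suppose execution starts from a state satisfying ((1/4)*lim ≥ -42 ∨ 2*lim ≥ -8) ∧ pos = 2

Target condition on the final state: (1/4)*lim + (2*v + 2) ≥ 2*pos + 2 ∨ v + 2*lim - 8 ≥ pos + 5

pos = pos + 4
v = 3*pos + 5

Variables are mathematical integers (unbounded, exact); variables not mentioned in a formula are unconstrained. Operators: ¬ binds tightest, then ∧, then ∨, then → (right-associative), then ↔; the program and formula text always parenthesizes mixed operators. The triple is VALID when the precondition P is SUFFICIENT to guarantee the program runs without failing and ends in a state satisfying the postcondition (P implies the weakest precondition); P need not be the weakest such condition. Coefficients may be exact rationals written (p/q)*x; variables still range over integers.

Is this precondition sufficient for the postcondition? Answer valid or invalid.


Working backward. After the program, the postcondition (1/4)*lim + (2*v + 2) ≥ 2*pos + 2 ∨ v + 2*lim - 8 ≥ pos + 5 must hold; in canonical form it is (1/4)*lim + 2*v ≥ 2*pos ∨ 2*lim + v ≥ pos + 13.
Before v := 3*pos + 5: (1/4)*lim + 4*pos ≥ -10 ∨ 2*lim + 2*pos ≥ 8
Before pos := pos + 4: (1/4)*lim + 4*pos ≥ -26 ∨ 2*lim + 2*pos ≥ 0
The weakest precondition is (1/4)*lim + 4*pos ≥ -26 ∨ 2*lim + 2*pos ≥ 0.
Check whether ((1/4)*lim ≥ -42 ∨ 2*lim ≥ -8) ∧ pos = 2 implies it.
Countermodel: at the initial state lim = -137, pos = 2, the precondition holds but the weakest precondition fails.
Answer: invalid


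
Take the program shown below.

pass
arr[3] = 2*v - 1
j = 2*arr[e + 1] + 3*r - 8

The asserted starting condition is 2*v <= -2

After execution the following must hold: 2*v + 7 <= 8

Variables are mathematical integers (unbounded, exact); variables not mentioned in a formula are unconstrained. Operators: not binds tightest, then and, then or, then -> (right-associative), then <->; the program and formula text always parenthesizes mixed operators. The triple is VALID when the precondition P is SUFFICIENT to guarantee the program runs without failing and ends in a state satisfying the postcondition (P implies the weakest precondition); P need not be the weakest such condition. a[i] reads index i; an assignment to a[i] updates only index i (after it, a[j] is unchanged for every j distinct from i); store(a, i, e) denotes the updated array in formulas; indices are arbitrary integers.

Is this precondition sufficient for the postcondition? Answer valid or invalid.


Working backward. After the program, the postcondition 2*v + 7 <= 8 must hold; in canonical form it is 2*v <= 1.
Before j := 2*arr[e + 1] + 3*r - 8: 2*v <= 1
Before arr[3] := 2*v - 1: 2*v <= 1
Before skip: 2*v <= 1
The weakest precondition is 2*v <= 1.
Check whether 2*v <= -2 implies it.
Every state satisfying the precondition satisfies the weakest precondition: the implication holds.
Answer: valid


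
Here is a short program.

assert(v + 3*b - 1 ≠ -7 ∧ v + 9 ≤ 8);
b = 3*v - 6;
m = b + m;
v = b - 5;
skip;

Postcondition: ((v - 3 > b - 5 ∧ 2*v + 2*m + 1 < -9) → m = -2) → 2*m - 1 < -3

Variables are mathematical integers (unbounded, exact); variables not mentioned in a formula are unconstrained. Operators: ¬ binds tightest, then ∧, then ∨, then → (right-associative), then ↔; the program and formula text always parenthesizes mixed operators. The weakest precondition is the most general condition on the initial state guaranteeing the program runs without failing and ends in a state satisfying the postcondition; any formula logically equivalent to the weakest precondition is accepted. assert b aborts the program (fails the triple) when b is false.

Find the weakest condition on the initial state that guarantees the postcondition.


Working backward. After the program, the postcondition ((v - 3 > b - 5 ∧ 2*v + 2*m + 1 < -9) → m = -2) → 2*m - 1 < -3 must hold; in canonical form it is ((v > b - 2 ∧ 2*m + 2*v < -10) → m = -2) → 2*m < -2.
Before skip: ((v > b - 2 ∧ 2*m + 2*v < -10) → m = -2) → 2*m < -2
Before v := b - 5: 2*m < -2
Before m := b + m: 2*b + 2*m < -2
Before b := 3*v - 6: 2*m + 6*v < 10
Before assert v + 3*b - 1 ≠ -7 ∧ v + 9 ≤ 8: 3*b + v ≠ -6 ∧ v ≤ -1 ∧ 2*m + 6*v < 10
Answer: WP = 3*b + v ≠ -6 ∧ v ≤ -1 ∧ 2*m + 6*v < 10


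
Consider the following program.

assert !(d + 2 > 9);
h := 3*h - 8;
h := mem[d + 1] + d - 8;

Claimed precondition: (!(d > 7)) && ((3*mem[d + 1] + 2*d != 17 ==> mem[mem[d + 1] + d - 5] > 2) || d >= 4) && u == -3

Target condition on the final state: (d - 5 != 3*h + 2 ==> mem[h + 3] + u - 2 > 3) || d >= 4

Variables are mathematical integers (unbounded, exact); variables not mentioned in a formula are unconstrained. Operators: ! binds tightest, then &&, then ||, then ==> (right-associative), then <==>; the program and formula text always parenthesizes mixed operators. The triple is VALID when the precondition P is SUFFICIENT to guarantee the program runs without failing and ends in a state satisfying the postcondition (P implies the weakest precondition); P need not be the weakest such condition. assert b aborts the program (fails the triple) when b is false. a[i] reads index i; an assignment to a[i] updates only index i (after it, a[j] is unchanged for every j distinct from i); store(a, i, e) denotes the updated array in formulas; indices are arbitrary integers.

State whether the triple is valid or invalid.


Working backward. After the program, the postcondition (d - 5 != 3*h + 2 ==> mem[h + 3] + u - 2 > 3) || d >= 4 must hold; in canonical form it is (d != 3*h + 7 ==> mem[h + 3] + u > 5) || d >= 4.
Before h := mem[d + 1] + d - 8: (3*mem[d + 1] + 2*d != 17 ==> mem[mem[d + 1] + d - 5] + u > 5) || d >= 4
Before h := 3*h - 8: (3*mem[d + 1] + 2*d != 17 ==> mem[mem[d + 1] + d - 5] + u > 5) || d >= 4
Before assert !(d + 2 > 9): (!(d > 7)) && ((3*mem[d + 1] + 2*d != 17 ==> mem[mem[d + 1] + d - 5] + u > 5) || d >= 4)
The weakest precondition is (!(d > 7)) && ((3*mem[d + 1] + 2*d != 17 ==> mem[mem[d + 1] + d - 5] + u > 5) || d >= 4).
Check whether (!(d > 7)) && ((3*mem[d + 1] + 2*d != 17 ==> mem[mem[d + 1] + d - 5] > 2) || d >= 4) && u == -3 implies it.
Countermodel: at the initial state d = -45645, mem = {[-45644] = 30436, [-15214] = 3, elsewhere 3}, u = -3, the precondition holds but the weakest precondition fails.
Answer: invalid


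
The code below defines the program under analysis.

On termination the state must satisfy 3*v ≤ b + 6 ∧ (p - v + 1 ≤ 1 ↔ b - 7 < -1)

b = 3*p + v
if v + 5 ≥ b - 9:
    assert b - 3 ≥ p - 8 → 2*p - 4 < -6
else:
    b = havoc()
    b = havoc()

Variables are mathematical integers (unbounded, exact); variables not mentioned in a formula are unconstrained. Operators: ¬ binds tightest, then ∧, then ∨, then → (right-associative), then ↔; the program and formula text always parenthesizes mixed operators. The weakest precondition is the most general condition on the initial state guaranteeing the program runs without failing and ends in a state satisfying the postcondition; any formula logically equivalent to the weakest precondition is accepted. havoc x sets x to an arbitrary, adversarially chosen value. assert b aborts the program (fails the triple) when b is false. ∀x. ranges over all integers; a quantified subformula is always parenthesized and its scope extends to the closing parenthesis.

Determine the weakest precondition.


Working backward. After the program, the postcondition 3*v ≤ b + 6 ∧ (p - v + 1 ≤ 1 ↔ b - 7 < -1) must hold; in canonical form it is 3*v ≤ b + 6 ∧ (p ≤ v ↔ b < 6).
Then branch requires (b ≥ p - 5 → 2*p < -2) ∧ 3*v ≤ b + 6 ∧ (p ≤ v ↔ b < 6); else branch requires ∀b_1. (3*v ≤ b_1 + 6 ∧ (p ≤ v ↔ b_1 < 6)).
Before the if: (v ≥ b - 14 → ((b ≥ p - 5 → 2*p < -2) ∧ 3*v ≤ b + 6 ∧ (p ≤ v ↔ b < 6))) ∧ ((¬(v ≥ b - 14)) → (∀b_1. (3*v ≤ b_1 + 6 ∧ (p ≤ v ↔ b_1 < 6))))
Before b := 3*p + v: (3*p ≤ 14 → ((2*p + v ≥ -5 → 2*p < -2) ∧ 2*v ≤ 3*p + 6 ∧ (p ≤ v ↔ 3*p + v < 6))) ∧ ((¬(3*p ≤ 14)) → (∀b_1. (3*v ≤ b_1 + 6 ∧ (p ≤ v ↔ b_1 < 6))))
Answer: WP = (3*p ≤ 14 → ((2*p + v ≥ -5 → 2*p < -2) ∧ 2*v ≤ 3*p + 6 ∧ (p ≤ v ↔ 3*p + v < 6))) ∧ ((¬(3*p ≤ 14)) → (∀b_1. (3*v ≤ b_1 + 6 ∧ (p ≤ v ↔ b_1 < 6))))


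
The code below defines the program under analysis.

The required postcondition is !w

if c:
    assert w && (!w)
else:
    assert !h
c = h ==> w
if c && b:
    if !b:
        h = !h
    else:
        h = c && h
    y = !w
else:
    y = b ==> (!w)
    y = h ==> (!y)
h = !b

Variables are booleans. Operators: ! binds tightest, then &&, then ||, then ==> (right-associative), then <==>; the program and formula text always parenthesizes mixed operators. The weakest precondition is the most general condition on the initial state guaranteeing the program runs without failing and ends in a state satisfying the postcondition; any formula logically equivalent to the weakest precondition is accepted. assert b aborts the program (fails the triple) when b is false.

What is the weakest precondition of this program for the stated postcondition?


Working backward. After the program, !w must hold.
Before h := !b: !w
Then branch requires ((!b) ==> (!w)) && (b ==> (!w)); else branch requires !w.
Before the if: ((c && b) ==> (((!b) ==> (!w)) && (b ==> (!w)))) && ((!(c && b)) ==> (!w))
Before c := h ==> w: (((h ==> w) && b) ==> (((!b) ==> (!w)) && (b ==> (!w)))) && ((!((h ==> w) && b)) ==> (!w))
Then branch requires false; else branch requires (!h) && (((h ==> w) && b) ==> (((!b) ==> (!w)) && (b ==> (!w)))) && ((!((h ==> w) && b)) ==> (!w)).
Before the if: (!c) && ((!c) ==> ((!h) && (((h ==> w) && b) ==> (((!b) ==> (!w)) && (b ==> (!w)))) && ((!((h ==> w) && b)) ==> (!w))))
Answer: WP = (!c) && ((!c) ==> ((!h) && (((h ==> w) && b) ==> (((!b) ==> (!w)) && (b ==> (!w)))) && ((!((h ==> w) && b)) ==> (!w))))


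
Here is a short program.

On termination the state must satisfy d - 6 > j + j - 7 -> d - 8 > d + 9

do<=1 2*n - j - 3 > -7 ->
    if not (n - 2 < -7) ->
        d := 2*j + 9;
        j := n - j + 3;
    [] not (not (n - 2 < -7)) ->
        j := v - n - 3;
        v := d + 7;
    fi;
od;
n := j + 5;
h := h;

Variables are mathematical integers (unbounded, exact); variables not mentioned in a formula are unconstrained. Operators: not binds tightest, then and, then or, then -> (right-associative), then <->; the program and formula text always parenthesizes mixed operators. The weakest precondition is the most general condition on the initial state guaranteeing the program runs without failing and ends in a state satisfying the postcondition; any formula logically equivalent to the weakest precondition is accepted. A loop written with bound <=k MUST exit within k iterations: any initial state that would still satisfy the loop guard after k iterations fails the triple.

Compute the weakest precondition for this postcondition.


Working backward. After the program, the postcondition d - 6 > j + j - 7 -> d - 8 > d + 9 must hold; in canonical form it is not (d > 2*j - 1).
Before h := h: not (d > 2*j - 1)
Before n := j + 5: not (d > 2*j - 1)
Before the loop (bound <=1), unroll the exhaustion recursion (WP_0 = exit-now case; WP_j = one more guarded iteration, up to j = 1):
  WP_0: (not (2*n > j - 4)) and (not (d > 2*j - 1))
  WP_1: (2*n > j - 4 -> (((not (n < -5)) -> ((not (j + n > -1)) and (not (4*j > 2*n - 4)))) and (n < -5 -> ((not (3*n > v - 7)) and (not (d + 2*n > 2*v - 7)))))) and ((not (2*n > j - 4)) -> (not (d > 2*j - 1)))
So before the loop: (2*n > j - 4 -> (((not (n < -5)) -> ((not (j + n > -1)) and (not (4*j > 2*n - 4)))) and (n < -5 -> ((not (3*n > v - 7)) and (not (d + 2*n > 2*v - 7)))))) and ((not (2*n > j - 4)) -> (not (d > 2*j - 1)))
Answer: WP = (2*n > j - 4 -> (((not (n < -5)) -> ((not (j + n > -1)) and (not (4*j > 2*n - 4)))) and (n < -5 -> ((not (3*n > v - 7)) and (not (d + 2*n > 2*v - 7)))))) and ((not (2*n > j - 4)) -> (not (d > 2*j - 1)))


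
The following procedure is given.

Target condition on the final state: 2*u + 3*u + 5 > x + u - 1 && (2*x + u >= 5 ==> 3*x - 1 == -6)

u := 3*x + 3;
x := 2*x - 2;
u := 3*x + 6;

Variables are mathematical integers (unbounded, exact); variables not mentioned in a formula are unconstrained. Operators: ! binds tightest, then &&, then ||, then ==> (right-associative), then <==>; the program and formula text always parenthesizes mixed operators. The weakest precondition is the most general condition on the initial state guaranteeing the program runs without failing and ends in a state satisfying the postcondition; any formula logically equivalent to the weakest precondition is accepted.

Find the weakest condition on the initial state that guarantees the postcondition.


Working backward. After the program, the postcondition 2*u + 3*u + 5 > x + u - 1 && (2*x + u >= 5 ==> 3*x - 1 == -6) must hold; in canonical form it is 4*u > x - 6 && (u + 2*x >= 5 ==> 3*x == -5).
Before u := 3*x + 6: 11*x > -30 && (5*x >= -1 ==> 3*x == -5)
Before x := 2*x - 2: 22*x > -8 && (10*x >= 9 ==> 6*x == 1)
Before u := 3*x + 3: 22*x > -8 && (10*x >= 9 ==> 6*x == 1)
Answer: WP = 22*x > -8 && (10*x >= 9 ==> 6*x == 1)


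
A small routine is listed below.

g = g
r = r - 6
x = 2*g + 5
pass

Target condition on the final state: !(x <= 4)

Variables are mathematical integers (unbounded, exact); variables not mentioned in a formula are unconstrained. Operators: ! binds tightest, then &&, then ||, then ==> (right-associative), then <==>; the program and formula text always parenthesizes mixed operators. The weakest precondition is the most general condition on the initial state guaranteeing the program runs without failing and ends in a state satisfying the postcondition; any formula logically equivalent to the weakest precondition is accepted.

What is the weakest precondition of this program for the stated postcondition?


Working backward. After the program, !(x <= 4) must hold.
Before skip: !(x <= 4)
Before x := 2*g + 5: !(2*g <= -1)
Before r := r - 6: !(2*g <= -1)
Before g := g: !(2*g <= -1)
Answer: WP = !(2*g <= -1)


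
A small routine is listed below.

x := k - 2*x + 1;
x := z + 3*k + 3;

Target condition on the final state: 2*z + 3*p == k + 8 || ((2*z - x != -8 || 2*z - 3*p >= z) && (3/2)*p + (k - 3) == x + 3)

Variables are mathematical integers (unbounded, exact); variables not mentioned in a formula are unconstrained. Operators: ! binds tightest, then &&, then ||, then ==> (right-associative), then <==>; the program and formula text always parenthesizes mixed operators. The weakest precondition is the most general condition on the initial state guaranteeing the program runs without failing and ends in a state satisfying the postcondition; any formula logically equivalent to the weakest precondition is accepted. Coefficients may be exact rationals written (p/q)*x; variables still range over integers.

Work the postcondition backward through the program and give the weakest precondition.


Working backward. After the program, the postcondition 2*z + 3*p == k + 8 || ((2*z - x != -8 || 2*z - 3*p >= z) && (3/2)*p + (k - 3) == x + 3) must hold; in canonical form it is 3*p + 2*z == k + 8 || ((2*z != x - 8 || z >= 3*p) && k + (3/2)*p == x + 6).
Before x := z + 3*k + 3: 3*p + 2*z == k + 8 || ((z != 3*k - 5 || z >= 3*p) && (3/2)*p == 2*k + z + 9)
Before x := k - 2*x + 1: 3*p + 2*z == k + 8 || ((z != 3*k - 5 || z >= 3*p) && (3/2)*p == 2*k + z + 9)
Answer: WP = 3*p + 2*z == k + 8 || ((z != 3*k - 5 || z >= 3*p) && (3/2)*p == 2*k + z + 9)


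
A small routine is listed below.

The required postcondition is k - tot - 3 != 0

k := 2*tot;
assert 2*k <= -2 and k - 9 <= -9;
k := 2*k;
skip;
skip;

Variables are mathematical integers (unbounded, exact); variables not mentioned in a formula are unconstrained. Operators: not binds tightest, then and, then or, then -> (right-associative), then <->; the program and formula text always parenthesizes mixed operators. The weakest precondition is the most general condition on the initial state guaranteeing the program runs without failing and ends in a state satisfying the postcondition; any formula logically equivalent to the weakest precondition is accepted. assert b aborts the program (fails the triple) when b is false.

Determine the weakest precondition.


Working backward. After the program, the postcondition k - tot - 3 != 0 must hold; in canonical form it is k != tot + 3.
Before skip: k != tot + 3
Before skip: k != tot + 3
Before k := 2*k: 2*k != tot + 3
Before assert 2*k <= -2 and k - 9 <= -9: 2*k <= -2 and k <= 0 and 2*k != tot + 3
Before k := 2*tot: 4*tot <= -2 and 2*tot <= 0 and 3*tot != 3
Answer: WP = 4*tot <= -2 and 2*tot <= 0 and 3*tot != 3


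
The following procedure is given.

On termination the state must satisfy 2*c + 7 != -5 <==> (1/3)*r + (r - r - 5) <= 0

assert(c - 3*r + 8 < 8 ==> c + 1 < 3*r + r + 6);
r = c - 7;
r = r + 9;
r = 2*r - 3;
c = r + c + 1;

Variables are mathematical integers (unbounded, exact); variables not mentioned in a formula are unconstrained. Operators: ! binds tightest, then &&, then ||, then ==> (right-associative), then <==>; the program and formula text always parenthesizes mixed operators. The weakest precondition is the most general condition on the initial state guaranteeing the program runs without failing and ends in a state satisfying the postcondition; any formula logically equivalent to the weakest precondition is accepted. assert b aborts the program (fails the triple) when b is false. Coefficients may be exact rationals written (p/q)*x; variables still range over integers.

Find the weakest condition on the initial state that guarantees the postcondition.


Working backward. After the program, the postcondition 2*c + 7 != -5 <==> (1/3)*r + (r - r - 5) <= 0 must hold; in canonical form it is 2*c != -12 <==> (1/3)*r <= 5.
Before c := r + c + 1: 2*c + 2*r != -14 <==> (1/3)*r <= 5
Before r := 2*r - 3: 2*c + 4*r != -8 <==> (2/3)*r <= 6
Before r := r + 9: 2*c + 4*r != -44 <==> (2/3)*r <= 0
Before r := c - 7: 6*c != -16 <==> (2/3)*c <= 14/3
Before assert c - 3*r + 8 < 8 ==> c + 1 < 3*r + r + 6: (c < 3*r ==> c < 4*r + 5) && (6*c != -16 <==> (2/3)*c <= 14/3)
Answer: WP = (c < 3*r ==> c < 4*r + 5) && (6*c != -16 <==> (2/3)*c <= 14/3)


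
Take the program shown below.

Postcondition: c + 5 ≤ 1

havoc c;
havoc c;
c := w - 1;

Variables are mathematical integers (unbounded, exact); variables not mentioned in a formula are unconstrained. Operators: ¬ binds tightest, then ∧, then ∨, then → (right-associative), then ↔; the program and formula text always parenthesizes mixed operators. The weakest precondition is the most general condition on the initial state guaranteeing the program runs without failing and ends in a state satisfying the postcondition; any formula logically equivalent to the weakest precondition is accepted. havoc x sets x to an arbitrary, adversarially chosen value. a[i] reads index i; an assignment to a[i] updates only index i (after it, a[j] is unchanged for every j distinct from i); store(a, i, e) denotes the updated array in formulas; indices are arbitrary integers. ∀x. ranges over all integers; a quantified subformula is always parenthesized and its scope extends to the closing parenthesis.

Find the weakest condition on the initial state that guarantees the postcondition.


Working backward. After the program, the postcondition c + 5 ≤ 1 must hold; in canonical form it is c ≤ -4.
Before c := w - 1: w ≤ -3
Before havoc c: w ≤ -3
Before havoc c: w ≤ -3
Answer: WP = w ≤ -3


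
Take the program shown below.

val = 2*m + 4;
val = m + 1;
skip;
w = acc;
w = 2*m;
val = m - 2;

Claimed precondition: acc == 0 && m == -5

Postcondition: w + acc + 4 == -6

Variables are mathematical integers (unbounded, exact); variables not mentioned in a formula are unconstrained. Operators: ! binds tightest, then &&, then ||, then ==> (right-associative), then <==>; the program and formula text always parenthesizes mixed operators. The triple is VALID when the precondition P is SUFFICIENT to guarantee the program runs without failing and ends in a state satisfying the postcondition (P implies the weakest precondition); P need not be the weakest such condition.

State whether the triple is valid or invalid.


Working backward. After the program, the postcondition w + acc + 4 == -6 must hold; in canonical form it is acc + w == -10.
Before val := m - 2: acc + w == -10
Before w := 2*m: acc + 2*m == -10
Before w := acc: acc + 2*m == -10
Before skip: acc + 2*m == -10
Before val := m + 1: acc + 2*m == -10
Before val := 2*m + 4: acc + 2*m == -10
The weakest precondition is acc + 2*m == -10.
Check whether acc == 0 && m == -5 implies it.
Every state satisfying the precondition satisfies the weakest precondition: the implication holds.
Answer: valid


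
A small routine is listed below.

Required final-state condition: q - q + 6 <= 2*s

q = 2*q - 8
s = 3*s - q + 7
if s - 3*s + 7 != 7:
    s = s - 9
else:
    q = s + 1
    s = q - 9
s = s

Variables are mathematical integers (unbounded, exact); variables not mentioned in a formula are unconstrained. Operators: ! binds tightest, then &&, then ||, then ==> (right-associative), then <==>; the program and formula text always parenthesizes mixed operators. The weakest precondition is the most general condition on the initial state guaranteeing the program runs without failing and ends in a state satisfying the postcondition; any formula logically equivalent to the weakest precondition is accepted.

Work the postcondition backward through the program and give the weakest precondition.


Working backward. After the program, the postcondition q - q + 6 <= 2*s must hold; in canonical form it is 2*s >= 6.
Before s := s: 2*s >= 6
Then branch requires 2*s >= 24; else branch requires 2*s >= 22.
Before the if: (2*s != 0 ==> 2*s >= 24) && ((!(2*s != 0)) ==> 2*s >= 22)
Before s := 3*s - q + 7: (6*s != 2*q - 14 ==> 6*s >= 2*q + 10) && ((!(6*s != 2*q - 14)) ==> 6*s >= 2*q + 8)
Before q := 2*q - 8: (6*s != 4*q - 30 ==> 6*s >= 4*q - 6) && ((!(6*s != 4*q - 30)) ==> 6*s >= 4*q - 8)
Answer: WP = (6*s != 4*q - 30 ==> 6*s >= 4*q - 6) && ((!(6*s != 4*q - 30)) ==> 6*s >= 4*q - 8)


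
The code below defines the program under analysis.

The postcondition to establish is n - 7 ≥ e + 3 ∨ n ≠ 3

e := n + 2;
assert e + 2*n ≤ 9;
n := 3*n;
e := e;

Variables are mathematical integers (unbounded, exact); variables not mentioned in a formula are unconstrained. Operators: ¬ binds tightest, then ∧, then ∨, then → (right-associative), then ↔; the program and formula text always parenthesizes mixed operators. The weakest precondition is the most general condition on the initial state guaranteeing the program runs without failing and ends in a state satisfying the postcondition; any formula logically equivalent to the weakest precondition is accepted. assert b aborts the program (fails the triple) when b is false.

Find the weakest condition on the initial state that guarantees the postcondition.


Working backward. After the program, the postcondition n - 7 ≥ e + 3 ∨ n ≠ 3 must hold; in canonical form it is n ≥ e + 10 ∨ n ≠ 3.
Before e := e: n ≥ e + 10 ∨ n ≠ 3
Before n := 3*n: 3*n ≥ e + 10 ∨ 3*n ≠ 3
Before assert e + 2*n ≤ 9: e + 2*n ≤ 9 ∧ (3*n ≥ e + 10 ∨ 3*n ≠ 3)
Before e := n + 2: 3*n ≤ 7 ∧ (2*n ≥ 12 ∨ 3*n ≠ 3)
Answer: WP = 3*n ≤ 7 ∧ (2*n ≥ 12 ∨ 3*n ≠ 3)


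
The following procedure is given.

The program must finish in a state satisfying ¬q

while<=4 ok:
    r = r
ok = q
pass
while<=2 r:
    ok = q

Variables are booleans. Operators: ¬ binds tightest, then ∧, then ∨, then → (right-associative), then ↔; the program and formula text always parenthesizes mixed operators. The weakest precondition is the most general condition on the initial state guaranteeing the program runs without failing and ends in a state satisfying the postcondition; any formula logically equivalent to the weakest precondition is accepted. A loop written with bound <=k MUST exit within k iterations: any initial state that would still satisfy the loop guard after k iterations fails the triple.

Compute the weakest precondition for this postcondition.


Working backward. After the program, ¬q must hold.
Before the loop (bound <=2), unroll the exhaustion recursion (WP_0 = exit-now case; WP_j = one more guarded iteration, up to j = 2):
  WP_0: (¬r) ∧ (¬q)
  WP_1: (r → ((¬r) ∧ (¬q))) ∧ ((¬r) → (¬q))
  WP_2: (r → ((r → ((¬r) ∧ (¬q))) ∧ ((¬r) → (¬q)))) ∧ ((¬r) → (¬q))
So before the loop: (r → ((r → ((¬r) ∧ (¬q))) ∧ ((¬r) → (¬q)))) ∧ ((¬r) → (¬q))
Before skip: (r → ((r → ((¬r) ∧ (¬q))) ∧ ((¬r) → (¬q)))) ∧ ((¬r) → (¬q))
Before ok := q: (r → ((r → ((¬r) ∧ (¬q))) ∧ ((¬r) → (¬q)))) ∧ ((¬r) → (¬q))
Before the loop (bound <=4), unroll the exhaustion recursion (WP_0 = exit-now case; WP_j = one more guarded iteration, up to j = 4):
  WP_0: (¬ok) ∧ (r → ((r → ((¬r) ∧ (¬q))) ∧ ((¬r) → (¬q)))) ∧ ((¬r) → (¬q))
  WP_1: (ok → ((¬ok) ∧ (r → ((r → ((¬r) ∧ (¬q))) ∧ ((¬r) → (¬q)))) ∧ ((¬r) → (¬q)))) ∧ ((¬ok) → ((r → ((r → ((¬r) ∧ (¬q))) ∧ ((¬r) → (¬q)))) ∧ ((¬r) → (¬q))))
  WP_2: (ok → ((ok → ((¬ok) ∧ (r → ((r → ((¬r) ∧ (¬q))) ∧ ((¬r) → (¬q)))) ∧ ((¬r) → (¬q)))) ∧ ((¬ok) → ((r → ((r → ((¬r) ∧ (¬q))) ∧ ((¬r) → (¬q)))) ∧ ((¬r) → (¬q)))))) ∧ ((¬ok) → ((r → ((r → ((¬r) ∧ (¬q))) ∧ ((¬r) → (¬q)))) ∧ ((¬r) → (¬q))))
  WP_3: (ok → ((ok → ((ok → ((¬ok) ∧ (r → ((r → ((¬r) ∧ (¬q))) ∧ ((¬r) → (¬q)))) ∧ ((¬r) → (¬q)))) ∧ ((¬ok) → ((r → ((r → ((¬r) ∧ (¬q))) ∧ ((¬r) → (¬q)))) ∧ ((¬r) → (¬q)))))) ∧ ((¬ok) → ((r → ((r → ((¬r) ∧ (¬q))) ∧ ((¬r) → (¬q)))) ∧ ((¬r) → (¬q)))))) ∧ ((¬ok) → ((r → ((r → ((¬r) ∧ (¬q))) ∧ ((¬r) → (¬q)))) ∧ ((¬r) → (¬q))))
  WP_4: (ok → ((ok → ((ok → ((ok → ((¬ok) ∧ (r → ((r → ((¬r) ∧ (¬q))) ∧ ((¬r) → (¬q)))) ∧ ((¬r) → (¬q)))) ∧ ((¬ok) → ((r → ((r → ((¬r) ∧ (¬q))) ∧ ((¬r) → (¬q)))) ∧ ((¬r) → (¬q)))))) ∧ ((¬ok) → ((r → ((r → ((¬r) ∧ (¬q))) ∧ ((¬r) → (¬q)))) ∧ ((¬r) → (¬q)))))) ∧ ((¬ok) → ((r → ((r → ((¬r) ∧ (¬q))) ∧ ((¬r) → (¬q)))) ∧ ((¬r) → (¬q)))))) ∧ ((¬ok) → ((r → ((r → ((¬r) ∧ (¬q))) ∧ ((¬r) → (¬q)))) ∧ ((¬r) → (¬q))))
So before the loop: (ok → ((ok → ((ok → ((ok → ((¬ok) ∧ (r → ((r → ((¬r) ∧ (¬q))) ∧ ((¬r) → (¬q)))) ∧ ((¬r) → (¬q)))) ∧ ((¬ok) → ((r → ((r → ((¬r) ∧ (¬q))) ∧ ((¬r) → (¬q)))) ∧ ((¬r) → (¬q)))))) ∧ ((¬ok) → ((r → ((r → ((¬r) ∧ (¬q))) ∧ ((¬r) → (¬q)))) ∧ ((¬r) → (¬q)))))) ∧ ((¬ok) → ((r → ((r → ((¬r) ∧ (¬q))) ∧ ((¬r) → (¬q)))) ∧ ((¬r) → (¬q)))))) ∧ ((¬ok) → ((r → ((r → ((¬r) ∧ (¬q))) ∧ ((¬r) → (¬q)))) ∧ ((¬r) → (¬q))))
Answer: WP = (ok → ((ok → ((ok → ((ok → ((¬ok) ∧ (r → ((r → ((¬r) ∧ (¬q))) ∧ ((¬r) → (¬q)))) ∧ ((¬r) → (¬q)))) ∧ ((¬ok) → ((r → ((r → ((¬r) ∧ (¬q))) ∧ ((¬r) → (¬q)))) ∧ ((¬r) → (¬q)))))) ∧ ((¬ok) → ((r → ((r → ((¬r) ∧ (¬q))) ∧ ((¬r) → (¬q)))) ∧ ((¬r) → (¬q)))))) ∧ ((¬ok) → ((r → ((r → ((¬r) ∧ (¬q))) ∧ ((¬r) → (¬q)))) ∧ ((¬r) → (¬q)))))) ∧ ((¬ok) → ((r → ((r → ((¬r) ∧ (¬q))) ∧ ((¬r) → (¬q)))) ∧ ((¬r) → (¬q))))
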